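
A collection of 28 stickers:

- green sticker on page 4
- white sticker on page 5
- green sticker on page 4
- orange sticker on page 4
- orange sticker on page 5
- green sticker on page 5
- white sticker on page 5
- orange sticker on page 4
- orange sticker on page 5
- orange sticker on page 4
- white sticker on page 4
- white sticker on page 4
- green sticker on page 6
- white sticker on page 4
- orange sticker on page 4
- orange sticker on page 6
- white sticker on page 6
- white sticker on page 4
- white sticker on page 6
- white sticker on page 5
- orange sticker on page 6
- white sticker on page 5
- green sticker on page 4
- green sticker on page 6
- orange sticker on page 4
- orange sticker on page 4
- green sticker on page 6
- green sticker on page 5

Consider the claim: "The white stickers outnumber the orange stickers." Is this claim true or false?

There are 10 white stickers.
There are 10 orange stickers.
The claim requires 10 > 10, which does not hold.

False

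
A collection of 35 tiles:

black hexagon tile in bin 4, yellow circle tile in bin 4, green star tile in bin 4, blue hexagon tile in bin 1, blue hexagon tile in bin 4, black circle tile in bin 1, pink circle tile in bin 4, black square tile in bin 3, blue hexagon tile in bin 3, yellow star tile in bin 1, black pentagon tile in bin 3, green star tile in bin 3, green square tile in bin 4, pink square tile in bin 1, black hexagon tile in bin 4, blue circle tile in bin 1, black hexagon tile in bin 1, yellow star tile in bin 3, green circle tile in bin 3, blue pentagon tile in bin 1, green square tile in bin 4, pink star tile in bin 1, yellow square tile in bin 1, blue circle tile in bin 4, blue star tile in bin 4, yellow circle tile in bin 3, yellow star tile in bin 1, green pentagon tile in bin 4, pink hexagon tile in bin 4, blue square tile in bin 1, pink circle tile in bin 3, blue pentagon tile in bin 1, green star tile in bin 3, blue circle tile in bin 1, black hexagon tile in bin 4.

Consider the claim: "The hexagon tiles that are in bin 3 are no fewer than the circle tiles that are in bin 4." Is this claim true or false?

|hexagon tiles in bin 3| = 1.
|circle tiles in bin 4| = 3.
The claim requires 1 ≥ 3, which does not hold.

False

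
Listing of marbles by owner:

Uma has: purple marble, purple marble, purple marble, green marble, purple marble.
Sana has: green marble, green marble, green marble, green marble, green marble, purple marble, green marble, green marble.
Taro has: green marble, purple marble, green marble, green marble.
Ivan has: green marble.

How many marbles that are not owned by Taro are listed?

Total marbles: 18; with the excluded value: 4; remaining 18 − 4 = 14.

14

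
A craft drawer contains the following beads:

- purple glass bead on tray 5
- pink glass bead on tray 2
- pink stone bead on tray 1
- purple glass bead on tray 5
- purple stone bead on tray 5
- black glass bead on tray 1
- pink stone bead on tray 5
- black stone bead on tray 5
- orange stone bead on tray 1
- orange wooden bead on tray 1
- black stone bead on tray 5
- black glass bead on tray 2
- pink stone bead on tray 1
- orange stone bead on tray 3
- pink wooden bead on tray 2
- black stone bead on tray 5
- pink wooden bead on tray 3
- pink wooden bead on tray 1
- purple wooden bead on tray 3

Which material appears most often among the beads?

stone

Counts by material: stone 9, wooden 5, glass 5.
The maximum is 9, held uniquely by stone.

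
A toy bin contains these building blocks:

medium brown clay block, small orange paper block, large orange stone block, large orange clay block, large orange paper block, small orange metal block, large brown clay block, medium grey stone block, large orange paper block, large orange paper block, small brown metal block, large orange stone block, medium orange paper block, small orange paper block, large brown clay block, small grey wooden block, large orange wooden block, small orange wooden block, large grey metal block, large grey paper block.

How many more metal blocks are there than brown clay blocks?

metal blocks: 3.
brown clay blocks: 3.
3 − 3 = 0.

0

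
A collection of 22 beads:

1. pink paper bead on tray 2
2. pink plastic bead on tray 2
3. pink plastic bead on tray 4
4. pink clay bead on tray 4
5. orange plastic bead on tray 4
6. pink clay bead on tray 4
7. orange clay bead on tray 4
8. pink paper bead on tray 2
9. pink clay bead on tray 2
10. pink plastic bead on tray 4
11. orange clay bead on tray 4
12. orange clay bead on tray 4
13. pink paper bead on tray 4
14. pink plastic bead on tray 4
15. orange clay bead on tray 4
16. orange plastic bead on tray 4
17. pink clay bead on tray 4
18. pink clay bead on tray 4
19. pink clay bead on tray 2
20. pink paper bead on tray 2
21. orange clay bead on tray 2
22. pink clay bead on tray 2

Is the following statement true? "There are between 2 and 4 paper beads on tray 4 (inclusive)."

|paper beads on tray 4| = 1.
The claim requires 2 ≤ 1 ≤ 4, which does not hold.

False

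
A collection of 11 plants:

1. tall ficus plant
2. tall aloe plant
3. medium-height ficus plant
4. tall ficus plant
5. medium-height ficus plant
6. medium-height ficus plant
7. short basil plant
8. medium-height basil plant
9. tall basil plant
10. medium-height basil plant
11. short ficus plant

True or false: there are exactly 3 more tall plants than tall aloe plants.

True

|tall plants| = 4.
|tall aloe plants| = 1.
The claim requires 4 − 1 (= 3) to equal 3, which holds.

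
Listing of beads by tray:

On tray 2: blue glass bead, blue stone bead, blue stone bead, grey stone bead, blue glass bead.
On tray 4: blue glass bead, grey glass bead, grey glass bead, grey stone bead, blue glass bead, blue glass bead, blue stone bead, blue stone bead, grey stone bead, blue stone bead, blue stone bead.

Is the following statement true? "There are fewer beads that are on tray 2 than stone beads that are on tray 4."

There are 5 beads on tray 2.
There are 6 stone beads on tray 4.
The claim requires 5 < 6, which holds.

True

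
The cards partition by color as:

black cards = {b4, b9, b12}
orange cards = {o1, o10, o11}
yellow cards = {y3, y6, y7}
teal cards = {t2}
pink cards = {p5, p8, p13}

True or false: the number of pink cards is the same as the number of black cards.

|pink cards| = 3.
|black cards| = 3.
The claim requires 3 = 3, which holds.

True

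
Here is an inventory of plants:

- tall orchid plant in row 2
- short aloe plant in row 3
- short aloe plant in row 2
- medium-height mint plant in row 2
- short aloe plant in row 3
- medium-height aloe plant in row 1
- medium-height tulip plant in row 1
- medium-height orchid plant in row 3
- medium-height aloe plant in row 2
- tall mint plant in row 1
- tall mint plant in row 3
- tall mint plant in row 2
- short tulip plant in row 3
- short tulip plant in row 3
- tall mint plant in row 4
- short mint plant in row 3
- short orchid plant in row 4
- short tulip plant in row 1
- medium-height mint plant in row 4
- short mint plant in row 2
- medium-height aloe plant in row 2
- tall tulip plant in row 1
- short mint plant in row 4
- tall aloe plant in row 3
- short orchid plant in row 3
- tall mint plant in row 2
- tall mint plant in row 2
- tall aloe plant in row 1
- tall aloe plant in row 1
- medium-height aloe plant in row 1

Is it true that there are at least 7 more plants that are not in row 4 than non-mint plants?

There are 26 plants that are not in row 4.
There are 19 non-mint plants.
The claim requires 26 − 19 = 7 ≥ 7, which holds.

True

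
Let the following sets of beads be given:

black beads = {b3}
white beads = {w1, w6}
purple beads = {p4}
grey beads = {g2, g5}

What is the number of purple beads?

1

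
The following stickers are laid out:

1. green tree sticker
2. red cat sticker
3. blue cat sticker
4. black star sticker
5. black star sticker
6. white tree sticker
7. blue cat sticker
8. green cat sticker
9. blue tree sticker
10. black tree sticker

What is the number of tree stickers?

4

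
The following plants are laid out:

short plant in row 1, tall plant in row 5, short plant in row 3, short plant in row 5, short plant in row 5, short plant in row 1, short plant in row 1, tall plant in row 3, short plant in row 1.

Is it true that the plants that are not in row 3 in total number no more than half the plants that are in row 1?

False

plants that are not in row 3: 7.
plants in row 1: 4.
The claim requires 2 × 7 = 14 ≤ 4, which does not hold.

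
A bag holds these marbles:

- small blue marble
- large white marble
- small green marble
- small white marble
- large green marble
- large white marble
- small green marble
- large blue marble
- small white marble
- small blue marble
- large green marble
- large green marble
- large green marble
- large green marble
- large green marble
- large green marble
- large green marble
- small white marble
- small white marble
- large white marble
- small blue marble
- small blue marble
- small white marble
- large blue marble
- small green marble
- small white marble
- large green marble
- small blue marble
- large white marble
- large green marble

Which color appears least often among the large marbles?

blue

Counts by color (restricted to large marbles): green 10, white 4, blue 2.
The minimum is 2, held uniquely by blue.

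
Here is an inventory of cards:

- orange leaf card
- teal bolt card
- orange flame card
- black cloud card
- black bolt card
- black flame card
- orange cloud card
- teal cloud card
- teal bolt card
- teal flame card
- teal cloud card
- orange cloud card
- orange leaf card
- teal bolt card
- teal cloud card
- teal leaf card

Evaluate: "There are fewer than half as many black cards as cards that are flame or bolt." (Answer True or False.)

True

There are 3 black cards.
There are 7 cards that are flame or bolt.
The claim requires 2 × 3 = 6 < 7, which holds.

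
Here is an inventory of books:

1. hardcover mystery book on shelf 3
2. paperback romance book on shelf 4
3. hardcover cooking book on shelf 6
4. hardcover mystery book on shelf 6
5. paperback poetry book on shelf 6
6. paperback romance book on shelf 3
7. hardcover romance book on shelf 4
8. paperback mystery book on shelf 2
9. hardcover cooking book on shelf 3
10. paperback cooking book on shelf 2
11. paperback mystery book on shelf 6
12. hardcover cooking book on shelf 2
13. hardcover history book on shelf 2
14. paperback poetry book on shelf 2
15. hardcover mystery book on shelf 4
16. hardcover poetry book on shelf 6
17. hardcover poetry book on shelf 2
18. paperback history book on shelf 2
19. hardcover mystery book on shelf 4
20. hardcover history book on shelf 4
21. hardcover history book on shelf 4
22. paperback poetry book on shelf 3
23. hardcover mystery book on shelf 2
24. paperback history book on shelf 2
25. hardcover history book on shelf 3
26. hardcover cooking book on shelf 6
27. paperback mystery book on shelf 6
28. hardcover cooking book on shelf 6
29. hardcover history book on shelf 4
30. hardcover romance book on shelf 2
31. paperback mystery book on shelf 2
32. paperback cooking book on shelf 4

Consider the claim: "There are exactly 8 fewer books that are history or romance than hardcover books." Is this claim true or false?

books that are history or romance: 11.
hardcover books: 19.
The claim requires 19 − 11 (= 8) to equal 8, which holds.

True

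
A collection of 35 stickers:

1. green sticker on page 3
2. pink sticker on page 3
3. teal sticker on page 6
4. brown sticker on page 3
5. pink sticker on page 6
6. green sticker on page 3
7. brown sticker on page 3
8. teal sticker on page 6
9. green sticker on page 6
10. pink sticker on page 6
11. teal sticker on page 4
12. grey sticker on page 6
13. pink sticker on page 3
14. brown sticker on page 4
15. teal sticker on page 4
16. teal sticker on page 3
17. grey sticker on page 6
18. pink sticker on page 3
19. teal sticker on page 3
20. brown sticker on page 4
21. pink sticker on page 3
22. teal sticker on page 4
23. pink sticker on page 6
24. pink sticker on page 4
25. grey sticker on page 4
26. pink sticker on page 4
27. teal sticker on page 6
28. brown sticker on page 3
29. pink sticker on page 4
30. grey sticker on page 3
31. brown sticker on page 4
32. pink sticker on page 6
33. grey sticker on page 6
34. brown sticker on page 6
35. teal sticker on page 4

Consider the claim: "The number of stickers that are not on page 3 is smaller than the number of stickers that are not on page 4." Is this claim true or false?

stickers that are not on page 3: 23.
stickers that are not on page 4: 24.
The claim requires 23 < 24, which holds.

True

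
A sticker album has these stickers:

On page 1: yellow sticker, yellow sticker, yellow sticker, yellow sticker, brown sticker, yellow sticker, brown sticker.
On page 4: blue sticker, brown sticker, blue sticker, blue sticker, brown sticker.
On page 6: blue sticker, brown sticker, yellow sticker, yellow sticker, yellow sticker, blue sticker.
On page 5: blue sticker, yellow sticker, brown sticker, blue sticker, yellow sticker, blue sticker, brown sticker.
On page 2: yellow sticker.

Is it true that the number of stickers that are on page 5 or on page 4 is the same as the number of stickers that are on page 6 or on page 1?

|stickers on page 5 or on page 4| = 12.
|stickers on page 6 or on page 1| = 13.
The claim requires 12 = 13, which does not hold.

False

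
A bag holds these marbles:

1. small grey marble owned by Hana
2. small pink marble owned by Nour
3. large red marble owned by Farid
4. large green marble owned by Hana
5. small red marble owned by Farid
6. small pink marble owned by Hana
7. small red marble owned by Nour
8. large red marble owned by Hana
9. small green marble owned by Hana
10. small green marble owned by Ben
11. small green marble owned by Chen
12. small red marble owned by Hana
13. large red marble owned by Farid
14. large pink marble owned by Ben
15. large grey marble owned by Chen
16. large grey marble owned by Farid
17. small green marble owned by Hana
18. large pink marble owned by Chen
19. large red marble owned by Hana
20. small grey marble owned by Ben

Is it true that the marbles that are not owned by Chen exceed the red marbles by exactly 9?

|marbles that are not owned by Chen| = 17.
|red marbles| = 7.
The claim requires 17 − 7 (= 10) to equal 9, which does not hold.

False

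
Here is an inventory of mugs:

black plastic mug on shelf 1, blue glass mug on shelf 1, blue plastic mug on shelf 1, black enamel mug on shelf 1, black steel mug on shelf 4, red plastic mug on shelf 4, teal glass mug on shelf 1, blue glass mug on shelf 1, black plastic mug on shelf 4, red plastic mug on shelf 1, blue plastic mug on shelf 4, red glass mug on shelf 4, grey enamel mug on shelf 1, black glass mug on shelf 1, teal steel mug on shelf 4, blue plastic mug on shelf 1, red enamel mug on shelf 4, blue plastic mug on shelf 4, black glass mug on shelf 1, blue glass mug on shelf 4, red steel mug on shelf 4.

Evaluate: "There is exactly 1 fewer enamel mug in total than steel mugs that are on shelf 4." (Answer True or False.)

|enamel mugs| = 3.
|steel mugs on shelf 4| = 3.
The claim requires 3 − 3 (= 0) to equal 1, which does not hold.

False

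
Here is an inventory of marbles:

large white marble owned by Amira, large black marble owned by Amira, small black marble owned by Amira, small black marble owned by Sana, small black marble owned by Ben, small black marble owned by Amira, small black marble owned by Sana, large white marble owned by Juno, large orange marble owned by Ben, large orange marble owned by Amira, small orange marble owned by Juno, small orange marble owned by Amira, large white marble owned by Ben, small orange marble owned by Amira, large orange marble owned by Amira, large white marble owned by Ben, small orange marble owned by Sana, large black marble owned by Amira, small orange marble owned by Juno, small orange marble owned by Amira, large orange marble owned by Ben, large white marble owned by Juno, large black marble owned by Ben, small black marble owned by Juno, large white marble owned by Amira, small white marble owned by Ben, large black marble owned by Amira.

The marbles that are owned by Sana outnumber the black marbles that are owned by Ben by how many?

marbles owned by Sana: 3.
black marbles owned by Ben: 2.
3 − 2 = 1.

1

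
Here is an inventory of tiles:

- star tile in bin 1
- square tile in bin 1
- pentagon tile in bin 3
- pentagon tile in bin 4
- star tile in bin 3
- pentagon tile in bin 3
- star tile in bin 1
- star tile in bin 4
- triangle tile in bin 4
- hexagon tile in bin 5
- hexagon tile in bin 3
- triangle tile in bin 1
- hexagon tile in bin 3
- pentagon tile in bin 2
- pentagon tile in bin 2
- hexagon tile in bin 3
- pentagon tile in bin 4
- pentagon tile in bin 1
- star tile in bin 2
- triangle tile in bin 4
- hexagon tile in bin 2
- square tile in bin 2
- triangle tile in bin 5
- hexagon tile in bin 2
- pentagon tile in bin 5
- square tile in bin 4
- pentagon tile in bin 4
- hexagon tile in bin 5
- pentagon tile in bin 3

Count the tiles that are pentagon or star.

pentagon: 10; star: 5; together 10 + 5 = 15.

15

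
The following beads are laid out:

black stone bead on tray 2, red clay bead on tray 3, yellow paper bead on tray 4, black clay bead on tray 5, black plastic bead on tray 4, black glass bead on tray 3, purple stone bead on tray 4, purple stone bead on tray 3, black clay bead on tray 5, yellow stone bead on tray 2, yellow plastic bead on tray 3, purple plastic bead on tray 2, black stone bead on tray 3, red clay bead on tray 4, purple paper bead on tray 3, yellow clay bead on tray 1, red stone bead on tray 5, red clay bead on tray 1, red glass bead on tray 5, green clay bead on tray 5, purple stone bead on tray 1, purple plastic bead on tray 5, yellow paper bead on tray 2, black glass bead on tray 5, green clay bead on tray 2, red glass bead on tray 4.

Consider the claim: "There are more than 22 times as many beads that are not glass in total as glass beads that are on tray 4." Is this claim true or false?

False

beads that are not glass: 22.
glass beads on tray 4: 1.
The claim requires 22 > 22 × 1 = 22, which does not hold.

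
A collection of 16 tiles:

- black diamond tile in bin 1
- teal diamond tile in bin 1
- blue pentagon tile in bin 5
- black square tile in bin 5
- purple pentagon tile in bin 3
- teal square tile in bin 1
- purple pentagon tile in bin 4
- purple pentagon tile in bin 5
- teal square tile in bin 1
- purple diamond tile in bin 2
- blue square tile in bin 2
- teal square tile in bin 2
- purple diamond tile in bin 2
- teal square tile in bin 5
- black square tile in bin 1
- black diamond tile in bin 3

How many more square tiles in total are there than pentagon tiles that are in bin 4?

square tiles: 7.
pentagon tiles in bin 4: 1.
7 − 1 = 6.

6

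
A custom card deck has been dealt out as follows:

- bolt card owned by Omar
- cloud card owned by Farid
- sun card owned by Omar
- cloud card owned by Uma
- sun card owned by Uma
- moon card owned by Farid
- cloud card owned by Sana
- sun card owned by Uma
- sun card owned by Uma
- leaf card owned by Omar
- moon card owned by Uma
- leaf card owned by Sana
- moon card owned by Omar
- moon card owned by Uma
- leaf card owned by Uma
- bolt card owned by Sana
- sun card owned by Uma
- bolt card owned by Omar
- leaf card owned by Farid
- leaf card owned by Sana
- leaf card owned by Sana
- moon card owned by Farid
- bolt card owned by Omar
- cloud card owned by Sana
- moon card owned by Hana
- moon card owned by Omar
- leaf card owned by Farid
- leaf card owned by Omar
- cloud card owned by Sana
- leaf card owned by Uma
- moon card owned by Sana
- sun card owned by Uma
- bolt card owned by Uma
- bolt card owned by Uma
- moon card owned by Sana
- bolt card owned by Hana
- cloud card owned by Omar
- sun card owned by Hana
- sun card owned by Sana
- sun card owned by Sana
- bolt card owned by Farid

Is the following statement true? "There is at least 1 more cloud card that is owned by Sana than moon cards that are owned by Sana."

|cloud cards owned by Sana| = 3.
|moon cards owned by Sana| = 2.
The claim requires 3 − 2 = 1 ≥ 1, which holds.

True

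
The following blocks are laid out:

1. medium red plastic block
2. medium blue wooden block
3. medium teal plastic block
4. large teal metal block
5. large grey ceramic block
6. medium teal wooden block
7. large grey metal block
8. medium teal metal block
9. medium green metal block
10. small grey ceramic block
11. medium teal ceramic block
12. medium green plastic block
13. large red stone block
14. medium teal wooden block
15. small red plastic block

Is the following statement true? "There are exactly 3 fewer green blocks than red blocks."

False

green blocks: 2.
red blocks: 3.
The claim requires 3 − 2 (= 1) to equal 3, which does not hold.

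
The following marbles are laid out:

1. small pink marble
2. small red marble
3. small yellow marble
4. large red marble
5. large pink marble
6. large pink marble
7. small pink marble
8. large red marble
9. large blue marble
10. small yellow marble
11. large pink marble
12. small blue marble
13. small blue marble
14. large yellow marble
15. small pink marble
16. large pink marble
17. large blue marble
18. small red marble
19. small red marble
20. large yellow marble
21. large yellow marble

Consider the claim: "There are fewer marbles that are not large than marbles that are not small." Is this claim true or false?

True

There are 10 marbles that are not large.
There are 11 marbles that are not small.
The claim requires 10 < 11, which holds.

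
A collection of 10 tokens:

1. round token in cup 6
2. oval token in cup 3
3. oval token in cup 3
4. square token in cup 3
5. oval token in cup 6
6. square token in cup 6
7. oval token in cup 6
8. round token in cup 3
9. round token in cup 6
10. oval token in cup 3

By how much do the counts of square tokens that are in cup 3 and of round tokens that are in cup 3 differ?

square tokens in cup 3: 1. round tokens in cup 3: 1.
|1 − 1| = 1 − 1 = 0.

0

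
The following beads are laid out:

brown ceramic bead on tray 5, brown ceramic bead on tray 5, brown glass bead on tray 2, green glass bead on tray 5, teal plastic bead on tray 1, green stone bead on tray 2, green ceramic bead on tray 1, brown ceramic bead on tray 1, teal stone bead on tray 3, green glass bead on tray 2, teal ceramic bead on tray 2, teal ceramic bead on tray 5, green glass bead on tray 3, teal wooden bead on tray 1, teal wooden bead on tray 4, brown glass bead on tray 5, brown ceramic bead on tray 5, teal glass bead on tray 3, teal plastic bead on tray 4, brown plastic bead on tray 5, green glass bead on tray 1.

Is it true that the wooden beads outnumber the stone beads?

wooden beads: 2.
stone beads: 2.
The claim requires 2 > 2, which does not hold.

False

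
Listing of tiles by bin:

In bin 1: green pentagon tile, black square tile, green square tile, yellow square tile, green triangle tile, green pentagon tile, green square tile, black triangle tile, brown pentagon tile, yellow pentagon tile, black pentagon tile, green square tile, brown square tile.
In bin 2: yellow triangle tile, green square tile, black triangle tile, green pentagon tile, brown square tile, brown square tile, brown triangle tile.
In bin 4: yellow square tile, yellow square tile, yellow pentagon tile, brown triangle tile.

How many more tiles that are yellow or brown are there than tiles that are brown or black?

tiles that are yellow or brown: 12.
tiles that are brown or black: 10.
12 − 10 = 2.

2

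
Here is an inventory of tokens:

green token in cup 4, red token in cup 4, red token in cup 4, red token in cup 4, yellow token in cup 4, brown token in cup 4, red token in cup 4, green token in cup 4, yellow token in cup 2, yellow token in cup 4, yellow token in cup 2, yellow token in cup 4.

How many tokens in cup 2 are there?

2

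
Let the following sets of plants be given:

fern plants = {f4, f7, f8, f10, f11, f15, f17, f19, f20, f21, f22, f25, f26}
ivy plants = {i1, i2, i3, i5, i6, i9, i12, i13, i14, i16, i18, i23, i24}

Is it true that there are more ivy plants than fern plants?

False

There are 13 ivy plants.
There are 13 fern plants.
The claim requires 13 > 13, which does not hold.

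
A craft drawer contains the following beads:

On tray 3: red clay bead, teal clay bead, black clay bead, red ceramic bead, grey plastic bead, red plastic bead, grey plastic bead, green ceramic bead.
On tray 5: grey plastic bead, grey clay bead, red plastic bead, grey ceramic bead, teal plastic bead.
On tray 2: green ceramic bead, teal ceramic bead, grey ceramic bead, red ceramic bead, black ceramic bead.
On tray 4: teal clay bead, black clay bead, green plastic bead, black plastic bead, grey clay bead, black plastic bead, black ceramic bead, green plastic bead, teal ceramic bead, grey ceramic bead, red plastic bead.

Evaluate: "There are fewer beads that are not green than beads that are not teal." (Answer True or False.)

False

beads that are not green: 25.
beads that are not teal: 24.
The claim requires 25 < 24, which does not hold.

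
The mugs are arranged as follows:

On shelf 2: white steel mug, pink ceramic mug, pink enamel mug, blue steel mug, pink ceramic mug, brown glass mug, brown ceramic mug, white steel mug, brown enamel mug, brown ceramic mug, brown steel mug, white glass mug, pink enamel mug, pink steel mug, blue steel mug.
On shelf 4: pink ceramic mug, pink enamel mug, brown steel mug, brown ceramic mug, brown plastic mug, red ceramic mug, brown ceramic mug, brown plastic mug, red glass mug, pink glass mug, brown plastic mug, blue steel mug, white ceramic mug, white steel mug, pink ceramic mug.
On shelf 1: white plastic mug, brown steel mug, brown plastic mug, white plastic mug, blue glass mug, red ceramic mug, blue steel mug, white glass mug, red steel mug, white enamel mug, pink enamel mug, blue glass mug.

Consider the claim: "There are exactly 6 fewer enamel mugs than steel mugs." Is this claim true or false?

There are 6 enamel mugs.
There are 12 steel mugs.
The claim requires 12 − 6 (= 6) to equal 6, which holds.

True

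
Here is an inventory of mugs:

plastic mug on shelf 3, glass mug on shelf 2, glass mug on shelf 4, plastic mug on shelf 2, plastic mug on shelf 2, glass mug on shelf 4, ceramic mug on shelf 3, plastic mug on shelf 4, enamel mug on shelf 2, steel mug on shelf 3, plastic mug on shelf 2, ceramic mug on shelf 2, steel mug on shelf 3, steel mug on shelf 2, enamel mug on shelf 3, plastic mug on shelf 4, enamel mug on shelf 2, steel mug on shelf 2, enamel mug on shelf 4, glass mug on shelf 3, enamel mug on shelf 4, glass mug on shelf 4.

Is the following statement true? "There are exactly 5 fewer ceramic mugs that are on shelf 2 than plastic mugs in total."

True

There is 1 ceramic mug on shelf 2.
There are 6 plastic mugs.
The claim requires 6 − 1 (= 5) to equal 5, which holds.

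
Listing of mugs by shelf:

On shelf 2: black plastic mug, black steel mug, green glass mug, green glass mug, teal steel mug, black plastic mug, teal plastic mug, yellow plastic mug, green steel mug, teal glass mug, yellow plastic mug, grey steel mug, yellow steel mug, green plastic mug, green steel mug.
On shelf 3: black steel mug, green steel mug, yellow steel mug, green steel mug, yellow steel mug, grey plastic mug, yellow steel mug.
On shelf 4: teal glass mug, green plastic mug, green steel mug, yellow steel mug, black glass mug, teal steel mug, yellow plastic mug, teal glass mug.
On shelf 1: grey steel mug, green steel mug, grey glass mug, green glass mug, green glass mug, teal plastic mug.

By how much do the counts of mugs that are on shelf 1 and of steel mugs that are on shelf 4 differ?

mugs on shelf 1: 6. steel mugs on shelf 4: 3.
|6 − 3| = 6 − 3 = 3.

3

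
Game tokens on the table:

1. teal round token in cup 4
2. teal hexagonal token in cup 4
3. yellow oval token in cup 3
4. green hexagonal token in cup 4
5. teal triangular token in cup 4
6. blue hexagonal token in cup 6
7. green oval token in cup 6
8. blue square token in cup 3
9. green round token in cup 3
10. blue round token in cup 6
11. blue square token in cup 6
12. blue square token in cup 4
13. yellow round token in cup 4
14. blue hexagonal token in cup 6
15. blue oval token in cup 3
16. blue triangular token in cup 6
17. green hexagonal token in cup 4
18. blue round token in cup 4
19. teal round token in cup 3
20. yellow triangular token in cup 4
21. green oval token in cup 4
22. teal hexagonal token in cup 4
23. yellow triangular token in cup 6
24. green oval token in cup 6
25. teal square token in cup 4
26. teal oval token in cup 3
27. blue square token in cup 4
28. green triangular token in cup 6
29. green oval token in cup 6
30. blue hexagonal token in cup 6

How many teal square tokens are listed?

1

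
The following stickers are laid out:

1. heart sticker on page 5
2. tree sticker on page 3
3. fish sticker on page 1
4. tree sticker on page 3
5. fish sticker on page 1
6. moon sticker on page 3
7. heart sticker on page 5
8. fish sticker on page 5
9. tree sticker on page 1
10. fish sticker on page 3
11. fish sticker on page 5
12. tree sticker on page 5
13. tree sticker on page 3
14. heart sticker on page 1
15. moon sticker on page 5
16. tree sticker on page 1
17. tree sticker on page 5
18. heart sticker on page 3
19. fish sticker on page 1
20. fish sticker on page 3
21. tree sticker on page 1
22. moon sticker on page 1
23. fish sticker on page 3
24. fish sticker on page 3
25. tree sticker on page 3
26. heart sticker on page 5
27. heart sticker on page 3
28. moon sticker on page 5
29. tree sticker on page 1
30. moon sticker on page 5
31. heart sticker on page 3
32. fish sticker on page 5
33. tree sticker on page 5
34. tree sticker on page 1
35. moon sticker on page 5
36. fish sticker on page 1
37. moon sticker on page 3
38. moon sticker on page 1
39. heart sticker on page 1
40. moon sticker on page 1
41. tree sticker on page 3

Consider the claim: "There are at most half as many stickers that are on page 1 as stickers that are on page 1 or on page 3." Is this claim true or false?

There are 14 stickers on page 1.
There are 28 stickers on page 1 or on page 3.
The claim requires 2 × 14 = 28 ≤ 28, which holds.

True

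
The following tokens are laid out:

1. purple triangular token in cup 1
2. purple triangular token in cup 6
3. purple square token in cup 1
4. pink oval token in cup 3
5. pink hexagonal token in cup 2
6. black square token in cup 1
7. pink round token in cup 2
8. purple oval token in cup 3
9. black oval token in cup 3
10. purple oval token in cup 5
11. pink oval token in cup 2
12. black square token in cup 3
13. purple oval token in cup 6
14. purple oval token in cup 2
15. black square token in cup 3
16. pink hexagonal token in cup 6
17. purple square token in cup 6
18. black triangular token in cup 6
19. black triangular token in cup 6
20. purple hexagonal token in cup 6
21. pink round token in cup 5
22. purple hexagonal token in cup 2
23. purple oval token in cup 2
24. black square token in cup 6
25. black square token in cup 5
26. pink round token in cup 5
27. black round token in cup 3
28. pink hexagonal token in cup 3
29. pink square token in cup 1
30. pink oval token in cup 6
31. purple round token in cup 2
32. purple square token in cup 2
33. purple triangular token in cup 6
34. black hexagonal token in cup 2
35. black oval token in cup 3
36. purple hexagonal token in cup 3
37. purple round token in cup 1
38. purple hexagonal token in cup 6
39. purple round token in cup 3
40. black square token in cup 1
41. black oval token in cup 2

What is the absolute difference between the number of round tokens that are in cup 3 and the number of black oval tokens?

round tokens in cup 3: 2. black oval tokens: 3.
|2 − 3| = 3 − 2 = 1.

1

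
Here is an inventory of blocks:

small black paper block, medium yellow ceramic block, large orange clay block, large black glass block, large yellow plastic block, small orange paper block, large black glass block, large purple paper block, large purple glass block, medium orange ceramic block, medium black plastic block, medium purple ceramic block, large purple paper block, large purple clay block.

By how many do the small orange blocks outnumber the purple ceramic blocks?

small orange blocks: 1.
purple ceramic blocks: 1.
1 − 1 = 0.

0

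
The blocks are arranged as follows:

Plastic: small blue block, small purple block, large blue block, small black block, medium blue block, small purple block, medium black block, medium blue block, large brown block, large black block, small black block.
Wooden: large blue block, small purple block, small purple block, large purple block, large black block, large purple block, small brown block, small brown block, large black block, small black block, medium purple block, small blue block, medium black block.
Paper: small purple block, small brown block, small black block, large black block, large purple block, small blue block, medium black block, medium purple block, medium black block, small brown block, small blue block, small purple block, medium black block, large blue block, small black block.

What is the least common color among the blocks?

Counts by color: black 14, purple 11, blue 9, brown 5.
The minimum is 5, held uniquely by brown.

brown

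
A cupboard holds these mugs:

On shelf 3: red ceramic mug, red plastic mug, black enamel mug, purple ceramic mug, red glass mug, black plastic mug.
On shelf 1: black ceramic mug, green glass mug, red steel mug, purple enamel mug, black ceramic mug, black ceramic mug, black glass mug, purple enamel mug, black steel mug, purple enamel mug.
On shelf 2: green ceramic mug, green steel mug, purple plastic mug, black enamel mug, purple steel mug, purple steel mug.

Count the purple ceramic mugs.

1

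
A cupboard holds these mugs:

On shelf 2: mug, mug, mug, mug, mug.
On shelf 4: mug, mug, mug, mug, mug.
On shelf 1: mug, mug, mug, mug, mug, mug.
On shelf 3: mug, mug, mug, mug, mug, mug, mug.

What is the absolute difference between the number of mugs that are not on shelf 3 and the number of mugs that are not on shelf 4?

mugs that are not on shelf 3: 16. mugs that are not on shelf 4: 18.
|16 − 18| = 18 − 16 = 2.

2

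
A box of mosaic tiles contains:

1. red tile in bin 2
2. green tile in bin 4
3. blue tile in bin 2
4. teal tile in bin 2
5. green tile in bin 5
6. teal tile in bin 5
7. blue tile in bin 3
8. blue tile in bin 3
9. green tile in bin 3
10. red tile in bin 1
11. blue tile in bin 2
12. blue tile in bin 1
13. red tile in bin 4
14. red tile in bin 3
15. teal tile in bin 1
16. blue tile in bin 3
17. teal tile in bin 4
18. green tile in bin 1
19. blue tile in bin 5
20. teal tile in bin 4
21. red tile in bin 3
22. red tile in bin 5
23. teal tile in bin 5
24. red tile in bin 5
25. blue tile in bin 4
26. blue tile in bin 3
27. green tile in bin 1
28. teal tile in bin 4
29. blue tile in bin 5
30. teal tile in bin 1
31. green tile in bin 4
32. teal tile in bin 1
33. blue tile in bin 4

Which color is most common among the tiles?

Counts by color: blue 11, teal 9, red 7, green 6.
The maximum is 11, held uniquely by blue.

blue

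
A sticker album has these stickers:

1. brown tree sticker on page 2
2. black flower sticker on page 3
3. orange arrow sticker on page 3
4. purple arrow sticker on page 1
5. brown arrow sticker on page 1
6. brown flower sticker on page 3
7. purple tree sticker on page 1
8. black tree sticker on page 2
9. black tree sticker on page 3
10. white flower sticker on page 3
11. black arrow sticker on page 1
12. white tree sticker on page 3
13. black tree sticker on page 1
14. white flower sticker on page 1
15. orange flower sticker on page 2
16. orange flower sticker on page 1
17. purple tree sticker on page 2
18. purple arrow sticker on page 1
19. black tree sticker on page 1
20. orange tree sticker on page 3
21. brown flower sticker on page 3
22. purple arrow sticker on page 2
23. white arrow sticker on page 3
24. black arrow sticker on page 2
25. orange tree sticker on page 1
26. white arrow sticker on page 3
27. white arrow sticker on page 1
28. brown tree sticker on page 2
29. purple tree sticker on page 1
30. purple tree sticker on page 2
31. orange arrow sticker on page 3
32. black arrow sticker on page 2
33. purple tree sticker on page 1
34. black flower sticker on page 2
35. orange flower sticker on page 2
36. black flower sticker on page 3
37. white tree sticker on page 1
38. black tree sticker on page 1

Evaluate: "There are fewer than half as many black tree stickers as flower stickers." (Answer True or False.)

|black tree stickers| = 5.
|flower stickers| = 10.
The claim requires 2 × 5 = 10 < 10, which does not hold.

False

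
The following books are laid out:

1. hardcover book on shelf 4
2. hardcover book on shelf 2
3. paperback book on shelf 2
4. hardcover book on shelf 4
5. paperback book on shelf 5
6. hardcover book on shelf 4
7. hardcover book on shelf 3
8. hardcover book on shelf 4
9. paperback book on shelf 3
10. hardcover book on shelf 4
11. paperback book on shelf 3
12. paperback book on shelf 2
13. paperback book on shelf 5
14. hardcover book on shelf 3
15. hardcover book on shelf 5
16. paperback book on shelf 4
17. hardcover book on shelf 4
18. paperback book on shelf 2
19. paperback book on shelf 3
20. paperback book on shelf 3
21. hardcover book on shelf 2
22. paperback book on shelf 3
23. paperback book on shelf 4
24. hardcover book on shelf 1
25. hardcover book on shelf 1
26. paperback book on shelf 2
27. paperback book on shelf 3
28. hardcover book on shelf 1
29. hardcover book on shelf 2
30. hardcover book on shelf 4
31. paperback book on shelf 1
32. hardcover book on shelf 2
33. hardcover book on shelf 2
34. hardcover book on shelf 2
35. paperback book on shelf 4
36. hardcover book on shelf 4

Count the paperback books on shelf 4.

3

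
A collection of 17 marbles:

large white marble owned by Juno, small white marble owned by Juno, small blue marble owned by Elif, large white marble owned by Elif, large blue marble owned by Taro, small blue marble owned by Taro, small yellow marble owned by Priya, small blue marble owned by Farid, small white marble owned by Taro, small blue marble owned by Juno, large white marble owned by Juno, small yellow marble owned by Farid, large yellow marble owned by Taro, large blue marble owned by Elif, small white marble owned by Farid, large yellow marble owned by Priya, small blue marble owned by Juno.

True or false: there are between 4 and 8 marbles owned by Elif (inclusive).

False

marbles owned by Elif: 3.
The claim requires 4 ≤ 3 ≤ 8, which does not hold.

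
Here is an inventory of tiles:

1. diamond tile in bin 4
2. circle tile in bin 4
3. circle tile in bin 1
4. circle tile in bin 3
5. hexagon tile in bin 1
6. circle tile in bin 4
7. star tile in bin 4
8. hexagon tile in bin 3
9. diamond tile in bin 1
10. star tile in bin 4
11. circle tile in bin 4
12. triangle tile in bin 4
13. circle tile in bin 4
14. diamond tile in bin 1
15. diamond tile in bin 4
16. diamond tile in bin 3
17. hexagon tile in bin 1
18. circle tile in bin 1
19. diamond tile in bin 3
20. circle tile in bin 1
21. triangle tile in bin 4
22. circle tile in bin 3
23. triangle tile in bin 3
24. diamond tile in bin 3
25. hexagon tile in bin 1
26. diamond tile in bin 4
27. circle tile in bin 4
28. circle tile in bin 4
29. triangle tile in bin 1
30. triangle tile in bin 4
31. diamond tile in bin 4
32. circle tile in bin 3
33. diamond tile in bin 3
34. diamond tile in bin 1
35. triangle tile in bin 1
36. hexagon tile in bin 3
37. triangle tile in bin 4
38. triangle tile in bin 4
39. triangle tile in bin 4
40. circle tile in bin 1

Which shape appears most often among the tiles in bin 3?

Counts by shape (restricted to tiles in bin 3): diamond 4, circle 3, hexagon 2, triangle 1.
The maximum is 4, held uniquely by diamond.

diamond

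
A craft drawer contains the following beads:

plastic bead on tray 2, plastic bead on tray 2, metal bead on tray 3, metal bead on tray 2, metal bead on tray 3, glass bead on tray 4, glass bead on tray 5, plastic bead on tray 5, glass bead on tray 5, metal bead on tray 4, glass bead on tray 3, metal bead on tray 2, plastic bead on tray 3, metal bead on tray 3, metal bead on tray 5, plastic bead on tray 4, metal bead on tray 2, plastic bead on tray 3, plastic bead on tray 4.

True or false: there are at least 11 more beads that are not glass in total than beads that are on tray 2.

False

There are 15 beads that are not glass.
There are 5 beads on tray 2.
The claim requires 15 − 5 = 10 ≥ 11, which does not hold.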